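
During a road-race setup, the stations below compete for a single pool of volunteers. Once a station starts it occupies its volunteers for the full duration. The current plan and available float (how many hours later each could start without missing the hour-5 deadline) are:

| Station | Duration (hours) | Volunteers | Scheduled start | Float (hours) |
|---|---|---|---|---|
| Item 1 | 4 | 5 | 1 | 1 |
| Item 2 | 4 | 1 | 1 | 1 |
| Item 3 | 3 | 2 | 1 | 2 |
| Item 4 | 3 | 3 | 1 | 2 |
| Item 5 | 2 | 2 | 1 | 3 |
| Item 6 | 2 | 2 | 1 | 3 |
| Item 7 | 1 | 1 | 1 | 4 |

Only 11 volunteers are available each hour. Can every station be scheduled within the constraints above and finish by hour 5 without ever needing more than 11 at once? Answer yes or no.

Schedule Item 1@1, Item 2@1, Item 3@1, Item 4@1, Item 5@4, Item 6@4, Item 7@4: h1:11  h2:11  h3:11  h4:11  h5:4 — peak 11 ≤ 11.

yes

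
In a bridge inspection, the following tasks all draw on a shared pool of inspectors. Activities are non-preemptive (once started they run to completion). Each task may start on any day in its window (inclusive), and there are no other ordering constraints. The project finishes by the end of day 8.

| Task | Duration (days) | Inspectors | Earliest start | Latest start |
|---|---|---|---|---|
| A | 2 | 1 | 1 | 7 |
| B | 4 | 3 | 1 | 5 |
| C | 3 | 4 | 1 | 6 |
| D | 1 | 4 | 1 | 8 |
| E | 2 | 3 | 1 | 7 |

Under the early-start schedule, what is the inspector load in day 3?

7

At early start, day 3 has: B, C.
Demand: 3 + 4 = 7.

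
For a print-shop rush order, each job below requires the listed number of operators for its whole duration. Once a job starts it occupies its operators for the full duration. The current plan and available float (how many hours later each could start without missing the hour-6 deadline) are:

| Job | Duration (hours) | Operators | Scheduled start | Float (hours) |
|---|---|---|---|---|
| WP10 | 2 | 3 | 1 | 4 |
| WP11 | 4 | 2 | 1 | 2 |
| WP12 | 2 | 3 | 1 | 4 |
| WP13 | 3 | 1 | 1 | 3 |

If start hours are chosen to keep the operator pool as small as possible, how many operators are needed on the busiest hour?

5

Early-start (WP10@1, WP11@1, WP12@1, WP13@1) gives peak 9: h1:9  h2:9  h3:3  h4:2  h5:0  h6:0.
Shift WP12→5, WP13→3.
Schedule WP10@1, WP11@1, WP12@5, WP13@3: h1:5  h2:5  h3:3  h4:3  h5:4  h6:3 — peak 5.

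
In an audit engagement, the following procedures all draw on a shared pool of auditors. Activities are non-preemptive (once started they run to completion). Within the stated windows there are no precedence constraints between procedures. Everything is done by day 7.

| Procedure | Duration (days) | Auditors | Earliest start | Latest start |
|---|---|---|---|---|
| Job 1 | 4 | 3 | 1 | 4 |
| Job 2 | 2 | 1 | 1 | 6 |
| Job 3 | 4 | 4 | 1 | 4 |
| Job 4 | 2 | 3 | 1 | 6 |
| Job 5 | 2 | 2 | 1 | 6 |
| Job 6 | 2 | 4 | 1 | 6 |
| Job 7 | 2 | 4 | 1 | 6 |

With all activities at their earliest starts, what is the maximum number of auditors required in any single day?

Early-start schedule: Job 1@1, Job 2@1, Job 3@1, Job 4@1, Job 5@1, Job 6@1, Job 7@1.
Load per day: day 1: 21, day 2: 21, day 3: 7, day 4: 7, day 5: 0, day 6: 0, day 7: 0.
Peak is 21.

21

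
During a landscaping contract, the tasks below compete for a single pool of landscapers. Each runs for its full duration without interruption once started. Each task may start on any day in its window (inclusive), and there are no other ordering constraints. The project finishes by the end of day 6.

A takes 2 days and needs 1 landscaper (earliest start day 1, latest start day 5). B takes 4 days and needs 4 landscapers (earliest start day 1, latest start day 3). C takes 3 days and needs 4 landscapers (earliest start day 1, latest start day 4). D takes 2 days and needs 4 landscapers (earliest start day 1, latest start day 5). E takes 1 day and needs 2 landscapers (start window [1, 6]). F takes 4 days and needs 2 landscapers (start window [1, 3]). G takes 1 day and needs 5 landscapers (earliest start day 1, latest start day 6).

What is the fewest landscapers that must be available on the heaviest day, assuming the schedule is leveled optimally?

Early-start (A@1, B@1, C@1, D@1, E@1, F@1, G@1) gives peak 22: d1:22  d2:15  d3:10  d4:6  d5:0  d6:0.
Shift D→4, E→5, F→3, G→6.
Schedule A@1, B@1, C@1, D@4, E@5, F@3, G@6: d1:9  d2:9  d3:10  d4:10  d5:8  d6:7 — peak 10.

10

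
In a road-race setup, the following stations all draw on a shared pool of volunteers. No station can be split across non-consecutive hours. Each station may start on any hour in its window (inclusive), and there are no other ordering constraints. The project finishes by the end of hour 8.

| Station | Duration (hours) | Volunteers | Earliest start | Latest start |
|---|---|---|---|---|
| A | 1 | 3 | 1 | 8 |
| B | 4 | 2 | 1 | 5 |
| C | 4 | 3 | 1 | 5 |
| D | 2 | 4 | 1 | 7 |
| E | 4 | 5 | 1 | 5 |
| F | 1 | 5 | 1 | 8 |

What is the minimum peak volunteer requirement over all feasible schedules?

8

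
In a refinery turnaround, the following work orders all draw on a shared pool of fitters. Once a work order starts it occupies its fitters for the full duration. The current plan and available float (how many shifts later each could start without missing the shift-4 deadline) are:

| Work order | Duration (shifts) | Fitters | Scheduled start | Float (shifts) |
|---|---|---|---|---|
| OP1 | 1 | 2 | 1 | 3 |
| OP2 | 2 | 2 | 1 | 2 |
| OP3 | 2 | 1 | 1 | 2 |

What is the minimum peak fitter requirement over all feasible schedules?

Early-start (OP1@1, OP2@1, OP3@1) gives peak 5: s1:5  s2:3  s3:0  s4:0.
Shift OP2→2.
Schedule OP1@1, OP2@2, OP3@1: s1:3  s2:3  s3:2  s4:0 — peak 3.

3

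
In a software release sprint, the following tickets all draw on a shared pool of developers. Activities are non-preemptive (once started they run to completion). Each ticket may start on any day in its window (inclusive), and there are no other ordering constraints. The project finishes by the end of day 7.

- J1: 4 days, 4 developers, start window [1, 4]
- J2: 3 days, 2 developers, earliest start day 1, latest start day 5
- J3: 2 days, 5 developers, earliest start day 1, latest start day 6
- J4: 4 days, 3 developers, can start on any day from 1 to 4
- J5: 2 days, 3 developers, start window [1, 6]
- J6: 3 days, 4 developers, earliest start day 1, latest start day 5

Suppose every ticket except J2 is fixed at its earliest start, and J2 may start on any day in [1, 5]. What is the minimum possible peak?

19

J2@1: d1:21  d2:21  d3:13  d4:7  d5:0  d6:0  d7:0 → peak 21
J2@2: d1:19  d2:21  d3:13  d4:9  d5:0  d6:0  d7:0 → peak 21
J2@3: d1:19  d2:19  d3:13  d4:9  d5:2  d6:0  d7:0 → peak 19
J2@4: d1:19  d2:19  d3:11  d4:9  d5:2  d6:2  d7:0 → peak 19
J2@5: d1:19  d2:19  d3:11  d4:7  d5:2  d6:2  d7:2 → peak 19
Best is J2@3, peak 19.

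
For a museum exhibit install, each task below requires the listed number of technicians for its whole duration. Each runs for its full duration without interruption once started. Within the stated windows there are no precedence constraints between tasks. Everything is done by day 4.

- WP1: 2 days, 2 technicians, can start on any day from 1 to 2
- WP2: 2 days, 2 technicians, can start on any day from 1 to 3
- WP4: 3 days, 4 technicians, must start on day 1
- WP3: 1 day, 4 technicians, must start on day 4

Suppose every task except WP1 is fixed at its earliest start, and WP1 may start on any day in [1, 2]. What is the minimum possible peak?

8

WP1@1: d1:8  d2:8  d3:4  d4:4 → peak 8
WP1@2: d1:6  d2:8  d3:6  d4:4 → peak 8
Best is WP1@1, peak 8.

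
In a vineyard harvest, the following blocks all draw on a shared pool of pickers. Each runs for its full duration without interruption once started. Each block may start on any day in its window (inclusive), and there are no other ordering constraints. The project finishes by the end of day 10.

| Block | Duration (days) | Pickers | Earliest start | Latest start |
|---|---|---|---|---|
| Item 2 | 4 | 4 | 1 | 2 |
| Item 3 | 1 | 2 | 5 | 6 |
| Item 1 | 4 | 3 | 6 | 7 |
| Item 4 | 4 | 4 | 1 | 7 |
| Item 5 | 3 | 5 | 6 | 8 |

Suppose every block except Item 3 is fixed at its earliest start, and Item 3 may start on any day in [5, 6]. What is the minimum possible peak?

8

Item 3@5: d1:8  d2:8  d3:8  d4:8  d5:2  d6:8  d7:8  d8:8  d9:3  d10:0 → peak 8
Item 3@6: d1:8  d2:8  d3:8  d4:8  d5:0  d6:10  d7:8  d8:8  d9:3  d10:0 → peak 10
Best is Item 3@5, peak 8.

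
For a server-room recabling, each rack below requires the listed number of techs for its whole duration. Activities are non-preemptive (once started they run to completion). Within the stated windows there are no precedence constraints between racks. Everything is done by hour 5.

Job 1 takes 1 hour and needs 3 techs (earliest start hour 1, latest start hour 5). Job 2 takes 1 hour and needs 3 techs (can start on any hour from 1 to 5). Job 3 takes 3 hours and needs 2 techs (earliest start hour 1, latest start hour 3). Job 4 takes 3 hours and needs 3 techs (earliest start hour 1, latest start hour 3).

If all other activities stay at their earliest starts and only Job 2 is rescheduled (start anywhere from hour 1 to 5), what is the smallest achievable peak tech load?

8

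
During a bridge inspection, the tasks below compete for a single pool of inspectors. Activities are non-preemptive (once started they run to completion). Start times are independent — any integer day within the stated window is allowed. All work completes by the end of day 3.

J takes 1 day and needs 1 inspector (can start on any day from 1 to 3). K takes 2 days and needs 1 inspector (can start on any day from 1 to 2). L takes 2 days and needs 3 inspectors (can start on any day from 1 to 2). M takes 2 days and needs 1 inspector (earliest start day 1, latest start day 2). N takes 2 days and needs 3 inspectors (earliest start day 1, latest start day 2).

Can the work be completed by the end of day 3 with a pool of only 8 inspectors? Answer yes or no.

yes

Schedule J@1, K@1, L@1, M@1, N@2: d1:6  d2:8  d3:3 — peak 8 ≤ 8.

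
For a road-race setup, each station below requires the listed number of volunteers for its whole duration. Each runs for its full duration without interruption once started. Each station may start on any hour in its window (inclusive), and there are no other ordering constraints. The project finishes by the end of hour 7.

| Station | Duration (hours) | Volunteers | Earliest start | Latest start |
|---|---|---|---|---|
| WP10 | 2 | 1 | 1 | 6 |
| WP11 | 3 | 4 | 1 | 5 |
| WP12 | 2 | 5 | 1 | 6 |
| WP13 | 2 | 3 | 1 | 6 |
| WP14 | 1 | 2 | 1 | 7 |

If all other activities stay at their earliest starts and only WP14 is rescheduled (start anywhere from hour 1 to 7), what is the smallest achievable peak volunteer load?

13

WP14@1: h1:15  h2:13  h3:4  h4:0  h5:0  h6:0  h7:0 → peak 15
WP14@2: h1:13  h2:15  h3:4  h4:0  h5:0  h6:0  h7:0 → peak 15
WP14@3: h1:13  h2:13  h3:6  h4:0  h5:0  h6:0  h7:0 → peak 13
WP14@4: h1:13  h2:13  h3:4  h4:2  h5:0  h6:0  h7:0 → peak 13
WP14@5: h1:13  h2:13  h3:4  h4:0  h5:2  h6:0  h7:0 → peak 13
WP14@6: h1:13  h2:13  h3:4  h4:0  h5:0  h6:2  h7:0 → peak 13
WP14@7: h1:13  h2:13  h3:4  h4:0  h5:0  h6:0  h7:2 → peak 13
Best is WP14@3, peak 13.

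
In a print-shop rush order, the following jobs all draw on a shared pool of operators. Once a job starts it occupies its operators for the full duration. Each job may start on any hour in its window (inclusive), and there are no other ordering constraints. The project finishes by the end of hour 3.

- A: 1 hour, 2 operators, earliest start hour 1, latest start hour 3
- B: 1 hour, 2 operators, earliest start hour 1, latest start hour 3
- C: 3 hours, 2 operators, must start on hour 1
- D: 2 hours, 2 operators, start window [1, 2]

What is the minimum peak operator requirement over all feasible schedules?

Early-start (A@1, B@1, C@1, D@1) gives peak 8: h1:8  h2:4  h3:2.
Shift D→2.
Schedule A@1, B@1, C@1, D@2: h1:6  h2:4  h3:4 — peak 6.
No arrangement of the 18 feasible schedules does better.

6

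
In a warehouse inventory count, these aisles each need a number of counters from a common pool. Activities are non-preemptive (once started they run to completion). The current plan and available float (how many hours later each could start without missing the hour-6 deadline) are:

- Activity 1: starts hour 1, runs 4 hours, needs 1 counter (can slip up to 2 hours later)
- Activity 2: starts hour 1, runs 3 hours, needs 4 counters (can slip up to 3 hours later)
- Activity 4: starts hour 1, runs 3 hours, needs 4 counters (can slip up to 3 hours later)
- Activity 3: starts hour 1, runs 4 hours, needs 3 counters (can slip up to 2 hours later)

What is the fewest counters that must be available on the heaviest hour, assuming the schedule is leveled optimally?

Early-start (Activity 1@1, Activity 2@1, Activity 4@1, Activity 3@1) gives peak 12: h1:12  h2:12  h3:12  h4:4  h5:0  h6:0.
Shift Activity 4→4.
Schedule Activity 1@1, Activity 2@1, Activity 4@4, Activity 3@1: h1:8  h2:8  h3:8  h4:8  h5:4  h6:4 — peak 8.

8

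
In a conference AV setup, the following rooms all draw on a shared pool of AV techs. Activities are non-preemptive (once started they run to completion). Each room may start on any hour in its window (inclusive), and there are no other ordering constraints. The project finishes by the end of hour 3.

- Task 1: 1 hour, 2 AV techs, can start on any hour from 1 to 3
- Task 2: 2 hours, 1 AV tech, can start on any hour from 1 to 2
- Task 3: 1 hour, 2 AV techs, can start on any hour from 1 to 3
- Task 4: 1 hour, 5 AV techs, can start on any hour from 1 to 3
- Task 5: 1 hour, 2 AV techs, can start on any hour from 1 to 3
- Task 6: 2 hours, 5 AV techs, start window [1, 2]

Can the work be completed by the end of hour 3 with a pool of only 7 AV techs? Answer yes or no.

no

Total AV tech-hours = 23; over 3 hours the average is 23/3 > 7, so some hour must exceed 7.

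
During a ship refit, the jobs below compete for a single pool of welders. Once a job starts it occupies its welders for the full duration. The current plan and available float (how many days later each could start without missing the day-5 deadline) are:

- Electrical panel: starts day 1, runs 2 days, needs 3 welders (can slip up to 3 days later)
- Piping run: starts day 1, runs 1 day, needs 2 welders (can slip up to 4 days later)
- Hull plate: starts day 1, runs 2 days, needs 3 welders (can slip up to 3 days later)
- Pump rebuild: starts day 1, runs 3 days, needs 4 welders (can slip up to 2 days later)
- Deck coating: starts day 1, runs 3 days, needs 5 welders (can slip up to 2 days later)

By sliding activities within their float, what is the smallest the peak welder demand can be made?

Early-start (Electrical panel@1, Piping run@1, Hull plate@1, Pump rebuild@1, Deck coating@1) gives peak 17: d1:17  d2:15  d3:9  d4:0  d5:0.
Shift Pump rebuild→3, Deck coating→3.
Schedule Electrical panel@1, Piping run@1, Hull plate@1, Pump rebuild@3, Deck coating@3: d1:8  d2:6  d3:9  d4:9  d5:9 — peak 9.
Total welder-days = 41 over 5 days ⇒ peak ≥ ⌈41/5⌉ = 9, so 9 is optimal.

9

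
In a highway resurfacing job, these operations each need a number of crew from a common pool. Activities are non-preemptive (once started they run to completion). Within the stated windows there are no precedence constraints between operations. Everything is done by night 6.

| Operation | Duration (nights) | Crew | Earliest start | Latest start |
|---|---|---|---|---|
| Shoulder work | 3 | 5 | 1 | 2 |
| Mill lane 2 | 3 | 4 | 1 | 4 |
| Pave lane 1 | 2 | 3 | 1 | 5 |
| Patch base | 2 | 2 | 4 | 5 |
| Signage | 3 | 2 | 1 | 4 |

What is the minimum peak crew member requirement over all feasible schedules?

8

Early-start (Shoulder work@1, Mill lane 2@1, Pave lane 1@1, Patch base@4, Signage@1) gives peak 14: n1:14  n2:14  n3:11  n4:2  n5:2  n6:0.
Shift Mill lane 2→4, Signage→3.
Schedule Shoulder work@1, Mill lane 2@4, Pave lane 1@1, Patch base@4, Signage@3: n1:8  n2:8  n3:7  n4:8  n5:8  n6:4 — peak 8.
Total crew member-nights = 43 over 6 nights ⇒ peak ≥ ⌈43/6⌉ = 8, so 8 is optimal.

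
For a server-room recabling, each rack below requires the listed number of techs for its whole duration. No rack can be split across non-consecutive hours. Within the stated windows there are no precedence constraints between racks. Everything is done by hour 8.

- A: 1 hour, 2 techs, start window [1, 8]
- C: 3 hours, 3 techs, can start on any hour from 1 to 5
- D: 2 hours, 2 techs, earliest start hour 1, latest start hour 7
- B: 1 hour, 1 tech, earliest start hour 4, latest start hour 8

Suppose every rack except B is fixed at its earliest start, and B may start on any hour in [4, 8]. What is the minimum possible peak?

7

B@4: h1:7  h2:5  h3:3  h4:1  h5:0  h6:0  h7:0  h8:0 → peak 7
B@5: h1:7  h2:5  h3:3  h4:0  h5:1  h6:0  h7:0  h8:0 → peak 7
B@6: h1:7  h2:5  h3:3  h4:0  h5:0  h6:1  h7:0  h8:0 → peak 7
B@7: h1:7  h2:5  h3:3  h4:0  h5:0  h6:0  h7:1  h8:0 → peak 7
B@8: h1:7  h2:5  h3:3  h4:0  h5:0  h6:0  h7:0  h8:1 → peak 7
Best is B@4, peak 7.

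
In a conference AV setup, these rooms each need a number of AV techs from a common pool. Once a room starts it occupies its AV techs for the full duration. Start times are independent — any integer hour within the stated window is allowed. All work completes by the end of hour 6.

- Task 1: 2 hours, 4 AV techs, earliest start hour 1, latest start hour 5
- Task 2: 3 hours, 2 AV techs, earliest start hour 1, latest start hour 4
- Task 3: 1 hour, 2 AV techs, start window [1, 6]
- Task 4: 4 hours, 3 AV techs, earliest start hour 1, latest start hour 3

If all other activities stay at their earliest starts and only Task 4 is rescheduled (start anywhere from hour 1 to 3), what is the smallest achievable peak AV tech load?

8

Task 4@1: h1:11  h2:9  h3:5  h4:3  h5:0  h6:0 → peak 11
Task 4@2: h1:8  h2:9  h3:5  h4:3  h5:3  h6:0 → peak 9
Task 4@3: h1:8  h2:6  h3:5  h4:3  h5:3  h6:3 → peak 8
Best is Task 4@3, peak 8.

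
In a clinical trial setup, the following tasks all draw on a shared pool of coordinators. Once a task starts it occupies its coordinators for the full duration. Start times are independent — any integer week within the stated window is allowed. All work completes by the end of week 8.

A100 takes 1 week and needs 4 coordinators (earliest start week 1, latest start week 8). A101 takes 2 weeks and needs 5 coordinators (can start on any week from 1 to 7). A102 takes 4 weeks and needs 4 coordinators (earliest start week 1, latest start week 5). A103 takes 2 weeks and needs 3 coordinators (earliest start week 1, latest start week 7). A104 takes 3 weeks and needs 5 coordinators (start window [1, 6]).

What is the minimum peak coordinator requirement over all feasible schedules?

9

Early-start (A100@1, A101@1, A102@1, A103@1, A104@1) gives peak 21: w1:21  w2:17  w3:9  w4:4  w5:0  w6:0  w7:0  w8:0.
Shift A102→2, A103→3, A104→5.
Schedule A100@1, A101@1, A102@2, A103@3, A104@5: w1:9  w2:9  w3:7  w4:7  w5:9  w6:5  w7:5  w8:0 — peak 9.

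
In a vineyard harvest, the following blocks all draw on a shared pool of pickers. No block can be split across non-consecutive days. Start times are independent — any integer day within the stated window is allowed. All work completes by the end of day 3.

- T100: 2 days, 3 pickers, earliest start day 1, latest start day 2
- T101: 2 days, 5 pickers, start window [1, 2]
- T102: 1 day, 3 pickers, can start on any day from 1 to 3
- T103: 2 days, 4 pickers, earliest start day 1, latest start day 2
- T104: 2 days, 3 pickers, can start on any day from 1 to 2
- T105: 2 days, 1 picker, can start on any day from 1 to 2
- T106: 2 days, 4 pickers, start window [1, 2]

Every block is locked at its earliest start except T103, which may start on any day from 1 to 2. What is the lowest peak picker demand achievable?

T103@1: d1:23  d2:20  d3:0 → peak 23
T103@2: d1:19  d2:20  d3:4 → peak 20
Best is T103@2, peak 20.

20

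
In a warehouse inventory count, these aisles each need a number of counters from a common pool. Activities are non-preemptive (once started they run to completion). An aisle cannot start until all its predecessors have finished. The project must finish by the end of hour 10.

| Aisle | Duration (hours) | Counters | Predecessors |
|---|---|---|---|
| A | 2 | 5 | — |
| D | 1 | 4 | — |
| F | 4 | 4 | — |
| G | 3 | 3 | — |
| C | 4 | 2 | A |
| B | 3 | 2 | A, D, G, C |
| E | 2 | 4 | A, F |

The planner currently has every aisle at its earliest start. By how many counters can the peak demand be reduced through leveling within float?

8

Early-start peak: h1:16  h2:12  h3:9  h4:6  h5:6  h6:6  h7:2  h8:2  h9:2  h10:0 ⇒ 16.
Leveled (A@1, D@3, F@4, G@1, C@4, B@8, E@8): h1:8  h2:8  h3:7  h4:6  h5:6  h6:6  h7:6  h8:6  h9:6  h10:2 ⇒ 8.
Reduction 16 − 8 = 8.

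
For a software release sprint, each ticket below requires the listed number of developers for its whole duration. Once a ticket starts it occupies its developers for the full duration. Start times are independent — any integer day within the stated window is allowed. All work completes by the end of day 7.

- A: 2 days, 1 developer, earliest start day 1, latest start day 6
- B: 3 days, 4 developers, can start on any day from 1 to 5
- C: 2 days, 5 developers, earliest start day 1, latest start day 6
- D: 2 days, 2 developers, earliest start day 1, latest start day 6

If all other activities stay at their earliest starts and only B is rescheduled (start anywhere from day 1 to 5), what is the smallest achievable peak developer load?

8

B@1: d1:12  d2:12  d3:4  d4:0  d5:0  d6:0  d7:0 → peak 12
B@2: d1:8  d2:12  d3:4  d4:4  d5:0  d6:0  d7:0 → peak 12
B@3: d1:8  d2:8  d3:4  d4:4  d5:4  d6:0  d7:0 → peak 8
B@4: d1:8  d2:8  d3:0  d4:4  d5:4  d6:4  d7:0 → peak 8
B@5: d1:8  d2:8  d3:0  d4:0  d5:4  d6:4  d7:4 → peak 8
Best is B@3, peak 8.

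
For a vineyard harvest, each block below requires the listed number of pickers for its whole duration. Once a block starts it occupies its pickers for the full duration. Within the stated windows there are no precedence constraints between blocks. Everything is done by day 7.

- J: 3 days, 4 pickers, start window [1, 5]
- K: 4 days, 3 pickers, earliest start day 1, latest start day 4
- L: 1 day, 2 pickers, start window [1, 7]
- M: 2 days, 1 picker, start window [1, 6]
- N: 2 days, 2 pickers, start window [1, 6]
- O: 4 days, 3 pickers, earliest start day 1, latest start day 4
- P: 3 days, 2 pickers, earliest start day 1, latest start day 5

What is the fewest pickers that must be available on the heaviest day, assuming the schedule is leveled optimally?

Early-start (J@1, K@1, L@1, M@1, N@1, O@1, P@1) gives peak 17: d1:17  d2:15  d3:12  d4:6  d5:0  d6:0  d7:0.
Shift L→4, N→5, O→4, P→5.
Schedule J@1, K@1, L@4, M@1, N@5, O@4, P@5: d1:8  d2:8  d3:7  d4:8  d5:7  d6:7  d7:5 — peak 8.
Total picker-days = 50 over 7 days ⇒ peak ≥ ⌈50/7⌉ = 8, so 8 is optimal.

8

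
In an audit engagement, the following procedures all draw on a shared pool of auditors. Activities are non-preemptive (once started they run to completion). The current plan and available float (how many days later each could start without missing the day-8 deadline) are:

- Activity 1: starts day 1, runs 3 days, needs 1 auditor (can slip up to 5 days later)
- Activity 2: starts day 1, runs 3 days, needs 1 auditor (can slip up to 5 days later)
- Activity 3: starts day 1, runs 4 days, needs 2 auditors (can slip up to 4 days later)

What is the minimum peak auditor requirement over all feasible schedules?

2

Early-start (Activity 1@1, Activity 2@1, Activity 3@1) gives peak 4: d1:4  d2:4  d3:4  d4:2  d5:0  d6:0  d7:0  d8:0.
Shift Activity 3→4.
Schedule Activity 1@1, Activity 2@1, Activity 3@4: d1:2  d2:2  d3:2  d4:2  d5:2  d6:2  d7:2  d8:0 — peak 2.
Total auditor-days = 14 over 8 days ⇒ peak ≥ ⌈14/8⌉ = 2, so 2 is optimal.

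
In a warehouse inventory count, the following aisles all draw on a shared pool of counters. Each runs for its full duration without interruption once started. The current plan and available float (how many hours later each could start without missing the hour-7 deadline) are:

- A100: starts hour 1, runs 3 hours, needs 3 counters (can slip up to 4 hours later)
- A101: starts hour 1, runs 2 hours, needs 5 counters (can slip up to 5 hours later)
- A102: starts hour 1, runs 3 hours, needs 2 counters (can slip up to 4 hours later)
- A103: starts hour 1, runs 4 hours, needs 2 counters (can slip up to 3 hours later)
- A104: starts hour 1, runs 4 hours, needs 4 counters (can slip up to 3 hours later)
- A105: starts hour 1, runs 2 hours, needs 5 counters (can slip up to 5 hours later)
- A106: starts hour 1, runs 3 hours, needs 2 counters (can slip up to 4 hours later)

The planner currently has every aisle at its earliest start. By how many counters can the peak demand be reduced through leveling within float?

Early-start peak: h1:23  h2:23  h3:13  h4:6  h5:0  h6:0  h7:0 ⇒ 23.
Leveled (A100@1, A101@1, A102@3, A103@1, A104@4, A105@6, A106@3): h1:10  h2:10  h3:9  h4:10  h5:8  h6:9  h7:9 ⇒ 10.
Reduction 23 − 10 = 13.

13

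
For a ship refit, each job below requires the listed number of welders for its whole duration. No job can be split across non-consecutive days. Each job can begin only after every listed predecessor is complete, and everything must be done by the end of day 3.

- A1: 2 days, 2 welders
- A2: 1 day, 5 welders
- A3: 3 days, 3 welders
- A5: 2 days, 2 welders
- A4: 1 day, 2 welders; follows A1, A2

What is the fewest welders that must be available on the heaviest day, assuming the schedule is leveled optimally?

Early-start (A1@1, A2@1, A3@1, A5@1, A4@3) gives peak 12: d1:12  d2:7  d3:5.
Shift A5→2.
Schedule A1@1, A2@1, A3@1, A5@2, A4@3: d1:10  d2:7  d3:7 — peak 10.
No arrangement of the 4 feasible schedules does better.

10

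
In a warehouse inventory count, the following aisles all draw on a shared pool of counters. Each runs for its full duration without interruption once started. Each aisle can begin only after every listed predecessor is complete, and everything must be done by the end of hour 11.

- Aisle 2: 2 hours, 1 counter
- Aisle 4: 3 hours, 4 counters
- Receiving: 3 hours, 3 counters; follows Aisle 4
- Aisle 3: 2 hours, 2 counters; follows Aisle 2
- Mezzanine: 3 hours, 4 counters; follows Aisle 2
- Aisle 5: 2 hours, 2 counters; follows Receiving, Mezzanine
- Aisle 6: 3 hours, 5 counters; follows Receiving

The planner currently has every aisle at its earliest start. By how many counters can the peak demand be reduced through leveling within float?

Early-start peak: h1:5  h2:5  h3:10  h4:9  h5:7  h6:3  h7:7  h8:7  h9:5  h10:0  h11:0 ⇒ 10.
Leveled (Aisle 2@1, Aisle 4@1, Receiving@4, Aisle 3@3, Mezzanine@5, Aisle 5@8, Aisle 6@8): h1:5  h2:5  h3:6  h4:5  h5:7  h6:7  h7:4  h8:7  h9:7  h10:5  h11:0 ⇒ 7.
Reduction 10 − 7 = 3.

3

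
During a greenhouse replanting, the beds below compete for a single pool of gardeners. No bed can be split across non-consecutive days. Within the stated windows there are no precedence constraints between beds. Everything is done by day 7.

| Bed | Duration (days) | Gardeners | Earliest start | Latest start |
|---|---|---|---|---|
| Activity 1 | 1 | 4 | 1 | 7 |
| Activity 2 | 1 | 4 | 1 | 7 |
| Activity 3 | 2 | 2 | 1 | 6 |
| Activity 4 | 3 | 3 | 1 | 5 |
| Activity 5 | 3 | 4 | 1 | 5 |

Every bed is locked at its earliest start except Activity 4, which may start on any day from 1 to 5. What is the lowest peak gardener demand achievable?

14

Activity 4@1: d1:17  d2:9  d3:7  d4:0  d5:0  d6:0  d7:0 → peak 17
Activity 4@2: d1:14  d2:9  d3:7  d4:3  d5:0  d6:0  d7:0 → peak 14
Activity 4@3: d1:14  d2:6  d3:7  d4:3  d5:3  d6:0  d7:0 → peak 14
Activity 4@4: d1:14  d2:6  d3:4  d4:3  d5:3  d6:3  d7:0 → peak 14
Activity 4@5: d1:14  d2:6  d3:4  d4:0  d5:3  d6:3  d7:3 → peak 14
Best is Activity 4@2, peak 14.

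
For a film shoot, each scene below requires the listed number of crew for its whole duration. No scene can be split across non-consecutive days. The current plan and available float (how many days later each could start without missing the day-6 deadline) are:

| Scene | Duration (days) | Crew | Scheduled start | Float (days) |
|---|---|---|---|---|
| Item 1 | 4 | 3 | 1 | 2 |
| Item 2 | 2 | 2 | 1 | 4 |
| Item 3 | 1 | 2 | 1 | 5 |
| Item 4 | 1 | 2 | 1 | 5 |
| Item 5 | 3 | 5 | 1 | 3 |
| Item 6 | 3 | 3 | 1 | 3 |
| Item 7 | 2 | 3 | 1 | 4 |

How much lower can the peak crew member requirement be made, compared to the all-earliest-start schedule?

11

Early-start peak: d1:20  d2:16  d3:11  d4:3  d5:0  d6:0 ⇒ 20.
Leveled (Item 1@1, Item 2@5, Item 3@1, Item 4@5, Item 5@4, Item 6@1, Item 7@2): d1:8  d2:9  d3:9  d4:8  d5:9  d6:7 ⇒ 9.
Reduction 20 − 9 = 11.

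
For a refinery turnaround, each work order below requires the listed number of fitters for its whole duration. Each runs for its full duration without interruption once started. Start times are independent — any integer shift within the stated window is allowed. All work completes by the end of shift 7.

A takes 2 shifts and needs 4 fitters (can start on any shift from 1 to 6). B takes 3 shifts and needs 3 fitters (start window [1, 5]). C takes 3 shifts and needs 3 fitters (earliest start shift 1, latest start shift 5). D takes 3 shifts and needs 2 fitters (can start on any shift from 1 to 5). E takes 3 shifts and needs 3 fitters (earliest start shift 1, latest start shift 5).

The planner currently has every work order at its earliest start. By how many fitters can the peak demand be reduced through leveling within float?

7

Early-start peak: s1:15  s2:15  s3:11  s4:0  s5:0  s6:0  s7:0 ⇒ 15.
Leveled (A@1, B@1, C@3, D@3, E@4): s1:7  s2:7  s3:8  s4:8  s5:8  s6:3  s7:0 ⇒ 8.
Reduction 15 − 8 = 7.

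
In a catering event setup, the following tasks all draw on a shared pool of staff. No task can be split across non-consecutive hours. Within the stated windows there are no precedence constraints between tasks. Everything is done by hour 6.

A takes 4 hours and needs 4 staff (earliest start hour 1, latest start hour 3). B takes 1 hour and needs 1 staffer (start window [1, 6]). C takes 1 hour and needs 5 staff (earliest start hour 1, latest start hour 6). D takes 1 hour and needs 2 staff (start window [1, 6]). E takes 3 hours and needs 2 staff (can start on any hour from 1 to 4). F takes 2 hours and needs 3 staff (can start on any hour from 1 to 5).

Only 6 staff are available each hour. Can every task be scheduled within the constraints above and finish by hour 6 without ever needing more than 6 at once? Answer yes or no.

The minimum achievable peak is 7; 6 < 7, so no feasible schedule stays within the cap.

no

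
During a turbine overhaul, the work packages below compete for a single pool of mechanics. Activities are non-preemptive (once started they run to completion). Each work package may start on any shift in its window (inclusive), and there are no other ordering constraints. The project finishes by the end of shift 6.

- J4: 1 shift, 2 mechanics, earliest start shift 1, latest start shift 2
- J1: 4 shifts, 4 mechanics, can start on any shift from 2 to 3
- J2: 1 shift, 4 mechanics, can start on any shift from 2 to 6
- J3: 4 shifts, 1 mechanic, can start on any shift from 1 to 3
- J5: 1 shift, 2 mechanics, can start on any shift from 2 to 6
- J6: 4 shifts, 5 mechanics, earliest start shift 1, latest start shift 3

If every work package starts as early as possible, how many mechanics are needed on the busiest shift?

Early-start schedule: J4@1, J1@2, J2@2, J3@1, J5@2, J6@1.
Load per shift: shift 1: 8, shift 2: 16, shift 3: 10, shift 4: 10, shift 5: 4, shift 6: 0.
Peak is 16.

16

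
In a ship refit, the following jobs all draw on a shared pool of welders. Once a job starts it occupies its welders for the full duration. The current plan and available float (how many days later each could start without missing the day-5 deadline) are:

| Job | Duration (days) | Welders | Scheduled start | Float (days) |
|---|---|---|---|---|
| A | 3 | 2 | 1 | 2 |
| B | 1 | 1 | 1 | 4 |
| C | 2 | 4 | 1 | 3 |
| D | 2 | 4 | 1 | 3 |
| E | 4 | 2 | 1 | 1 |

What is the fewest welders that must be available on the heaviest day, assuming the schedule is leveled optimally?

8

Early-start (A@1, B@1, C@1, D@1, E@1) gives peak 13: d1:13  d2:12  d3:4  d4:2  d5:0.
Shift D→3, E→2.
Schedule A@1, B@1, C@1, D@3, E@2: d1:7  d2:8  d3:8  d4:6  d5:2 — peak 8.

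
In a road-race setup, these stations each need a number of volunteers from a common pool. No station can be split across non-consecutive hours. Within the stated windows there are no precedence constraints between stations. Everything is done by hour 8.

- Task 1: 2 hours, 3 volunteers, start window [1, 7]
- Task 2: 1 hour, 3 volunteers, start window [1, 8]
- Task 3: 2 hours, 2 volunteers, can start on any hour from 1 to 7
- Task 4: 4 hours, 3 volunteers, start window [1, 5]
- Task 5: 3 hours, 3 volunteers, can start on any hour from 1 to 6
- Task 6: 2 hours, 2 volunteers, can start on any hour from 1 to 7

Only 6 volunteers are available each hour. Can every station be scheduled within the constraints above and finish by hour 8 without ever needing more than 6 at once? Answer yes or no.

Schedule Task 1@1, Task 2@1, Task 3@2, Task 4@3, Task 5@4, Task 6@7: h1:6  h2:5  h3:5  h4:6  h5:6  h6:6  h7:2  h8:2 — peak 6 ≤ 6.

yes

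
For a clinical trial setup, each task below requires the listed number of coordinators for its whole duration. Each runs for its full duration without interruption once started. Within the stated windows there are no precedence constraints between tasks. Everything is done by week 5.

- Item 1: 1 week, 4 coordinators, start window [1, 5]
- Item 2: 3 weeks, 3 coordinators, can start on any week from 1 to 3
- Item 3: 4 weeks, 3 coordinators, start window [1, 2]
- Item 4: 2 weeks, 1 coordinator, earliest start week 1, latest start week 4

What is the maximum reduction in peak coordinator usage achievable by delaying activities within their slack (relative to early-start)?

5

Early-start peak: w1:11  w2:7  w3:6  w4:3  w5:0 ⇒ 11.
Leveled (Item 1@1, Item 2@3, Item 3@2, Item 4@1): w1:5  w2:4  w3:6  w4:6  w5:6 ⇒ 6.
Reduction 11 − 6 = 5.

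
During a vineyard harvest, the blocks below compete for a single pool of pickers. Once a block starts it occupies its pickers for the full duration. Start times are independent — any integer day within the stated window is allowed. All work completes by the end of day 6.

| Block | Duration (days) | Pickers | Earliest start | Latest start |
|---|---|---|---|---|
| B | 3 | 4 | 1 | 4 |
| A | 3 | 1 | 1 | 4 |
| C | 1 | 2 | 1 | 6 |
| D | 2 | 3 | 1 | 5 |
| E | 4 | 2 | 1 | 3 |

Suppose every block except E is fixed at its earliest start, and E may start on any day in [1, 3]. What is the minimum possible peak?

10

E@1: d1:12  d2:10  d3:7  d4:2  d5:0  d6:0 → peak 12
E@2: d1:10  d2:10  d3:7  d4:2  d5:2  d6:0 → peak 10
E@3: d1:10  d2:8  d3:7  d4:2  d5:2  d6:2 → peak 10
Best is E@2, peak 10.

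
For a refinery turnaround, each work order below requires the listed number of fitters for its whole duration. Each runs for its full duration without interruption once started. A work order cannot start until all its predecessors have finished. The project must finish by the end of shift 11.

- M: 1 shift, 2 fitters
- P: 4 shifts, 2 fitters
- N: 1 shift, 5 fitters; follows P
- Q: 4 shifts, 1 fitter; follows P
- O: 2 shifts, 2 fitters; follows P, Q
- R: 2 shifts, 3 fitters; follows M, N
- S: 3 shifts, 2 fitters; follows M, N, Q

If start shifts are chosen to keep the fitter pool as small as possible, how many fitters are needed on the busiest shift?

6

Schedule M@1, P@1, N@5, Q@5, O@9, R@6, S@9: s1:4  s2:2  s3:2  s4:2  s5:6  s6:4  s7:4  s8:1  s9:4  s10:4  s11:2 — peak 6.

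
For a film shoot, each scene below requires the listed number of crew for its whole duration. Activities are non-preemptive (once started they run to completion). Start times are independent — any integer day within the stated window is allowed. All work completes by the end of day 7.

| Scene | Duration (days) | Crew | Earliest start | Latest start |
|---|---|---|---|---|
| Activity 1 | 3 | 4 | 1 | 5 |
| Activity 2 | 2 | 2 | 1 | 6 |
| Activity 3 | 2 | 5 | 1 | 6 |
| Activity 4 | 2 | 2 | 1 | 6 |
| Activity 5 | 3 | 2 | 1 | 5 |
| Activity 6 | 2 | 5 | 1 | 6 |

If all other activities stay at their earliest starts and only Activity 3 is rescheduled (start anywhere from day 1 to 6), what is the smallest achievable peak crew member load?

Activity 3@1: d1:20  d2:20  d3:6  d4:0  d5:0  d6:0  d7:0 → peak 20
Activity 3@2: d1:15  d2:20  d3:11  d4:0  d5:0  d6:0  d7:0 → peak 20
Activity 3@3: d1:15  d2:15  d3:11  d4:5  d5:0  d6:0  d7:0 → peak 15
Activity 3@4: d1:15  d2:15  d3:6  d4:5  d5:5  d6:0  d7:0 → peak 15
Activity 3@5: d1:15  d2:15  d3:6  d4:0  d5:5  d6:5  d7:0 → peak 15
Activity 3@6: d1:15  d2:15  d3:6  d4:0  d5:0  d6:5  d7:5 → peak 15
Best is Activity 3@3, peak 15.

15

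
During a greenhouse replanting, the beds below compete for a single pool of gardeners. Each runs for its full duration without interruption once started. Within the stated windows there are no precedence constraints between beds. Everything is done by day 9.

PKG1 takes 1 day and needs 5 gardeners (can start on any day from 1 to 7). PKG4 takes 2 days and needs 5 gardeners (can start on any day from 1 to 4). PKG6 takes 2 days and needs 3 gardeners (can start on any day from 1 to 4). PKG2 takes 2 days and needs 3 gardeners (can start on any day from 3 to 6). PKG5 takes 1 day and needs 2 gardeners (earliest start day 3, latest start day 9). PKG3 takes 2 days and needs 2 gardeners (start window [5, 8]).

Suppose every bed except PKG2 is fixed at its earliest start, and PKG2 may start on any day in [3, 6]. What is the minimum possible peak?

13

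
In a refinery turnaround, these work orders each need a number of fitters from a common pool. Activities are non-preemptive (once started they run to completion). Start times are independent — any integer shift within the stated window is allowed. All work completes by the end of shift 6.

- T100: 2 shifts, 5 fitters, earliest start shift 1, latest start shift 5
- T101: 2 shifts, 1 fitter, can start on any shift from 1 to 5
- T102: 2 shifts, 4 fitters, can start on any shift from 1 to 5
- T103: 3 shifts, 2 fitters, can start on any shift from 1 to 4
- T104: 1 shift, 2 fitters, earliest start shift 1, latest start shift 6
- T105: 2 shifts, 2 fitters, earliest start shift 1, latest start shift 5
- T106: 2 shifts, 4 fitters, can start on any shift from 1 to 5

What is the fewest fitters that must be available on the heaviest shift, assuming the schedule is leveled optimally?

Early-start (T100@1, T101@1, T102@1, T103@1, T104@1, T105@1, T106@1) gives peak 20: s1:20  s2:18  s3:2  s4:0  s5:0  s6:0.
Shift T101→3, T102→3, T104→4, T105→5, T106→5.
Schedule T100@1, T101@3, T102@3, T103@1, T104@4, T105@5, T106@5: s1:7  s2:7  s3:7  s4:7  s5:6  s6:6 — peak 7.
Total fitter-shifts = 40 over 6 shifts ⇒ peak ≥ ⌈40/6⌉ = 7, so 7 is optimal.

7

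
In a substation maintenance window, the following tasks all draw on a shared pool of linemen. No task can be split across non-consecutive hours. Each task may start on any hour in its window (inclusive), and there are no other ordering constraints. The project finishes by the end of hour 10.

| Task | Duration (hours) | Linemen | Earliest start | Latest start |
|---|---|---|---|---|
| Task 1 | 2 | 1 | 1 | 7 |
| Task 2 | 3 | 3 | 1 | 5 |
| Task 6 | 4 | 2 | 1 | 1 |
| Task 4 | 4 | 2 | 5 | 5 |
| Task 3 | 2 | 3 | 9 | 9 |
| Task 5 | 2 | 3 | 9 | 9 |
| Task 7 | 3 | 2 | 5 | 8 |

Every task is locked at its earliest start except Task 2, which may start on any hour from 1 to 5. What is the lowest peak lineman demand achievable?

Task 2@1: h1:6  h2:6  h3:5  h4:2  h5:4  h6:4  h7:4  h8:2  h9:6  h10:6 → peak 6
Task 2@2: h1:3  h2:6  h3:5  h4:5  h5:4  h6:4  h7:4  h8:2  h9:6  h10:6 → peak 6
Task 2@3: h1:3  h2:3  h3:5  h4:5  h5:7  h6:4  h7:4  h8:2  h9:6  h10:6 → peak 7
Task 2@4: h1:3  h2:3  h3:2  h4:5  h5:7  h6:7  h7:4  h8:2  h9:6  h10:6 → peak 7
Task 2@5: h1:3  h2:3  h3:2  h4:2  h5:7  h6:7  h7:7  h8:2  h9:6  h10:6 → peak 7
Best is Task 2@1, peak 6.

6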